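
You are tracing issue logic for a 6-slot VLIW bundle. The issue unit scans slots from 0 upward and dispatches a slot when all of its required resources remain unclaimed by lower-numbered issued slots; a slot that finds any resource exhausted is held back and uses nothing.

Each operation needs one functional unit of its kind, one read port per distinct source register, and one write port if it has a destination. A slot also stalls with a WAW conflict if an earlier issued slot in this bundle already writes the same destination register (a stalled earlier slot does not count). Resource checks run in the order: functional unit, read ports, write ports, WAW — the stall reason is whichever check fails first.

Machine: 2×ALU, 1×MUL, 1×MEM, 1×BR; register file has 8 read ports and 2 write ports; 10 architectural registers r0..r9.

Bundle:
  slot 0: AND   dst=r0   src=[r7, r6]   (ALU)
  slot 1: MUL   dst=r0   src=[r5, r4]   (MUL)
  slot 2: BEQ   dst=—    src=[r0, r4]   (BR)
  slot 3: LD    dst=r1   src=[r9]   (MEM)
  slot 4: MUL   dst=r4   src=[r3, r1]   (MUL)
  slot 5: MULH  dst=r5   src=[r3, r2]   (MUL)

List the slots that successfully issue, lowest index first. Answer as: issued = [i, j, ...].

  0. ALU→r0 ⇒ go  {1A/1Mu/1Ld/1B | 6r 1w}
  1. MUL→r0 ⇒ no(WAW)  {1A/1Mu/1Ld/1B | 6r 1w}
  2. BR ⇒ go  {1A/1Mu/1Ld/0B | 4r 1w}
  3. MEM→r1 ⇒ go  {1A/1Mu/0Ld/0B | 3r 0w}
  4. MUL→r4 ⇒ no(WR_PORT)  {1A/1Mu/0Ld/0B | 3r 0w}
  5. MUL→r5 ⇒ no(WR_PORT)  {1A/1Mu/0Ld/0B | 3r 0w}

issued = [0, 2, 3]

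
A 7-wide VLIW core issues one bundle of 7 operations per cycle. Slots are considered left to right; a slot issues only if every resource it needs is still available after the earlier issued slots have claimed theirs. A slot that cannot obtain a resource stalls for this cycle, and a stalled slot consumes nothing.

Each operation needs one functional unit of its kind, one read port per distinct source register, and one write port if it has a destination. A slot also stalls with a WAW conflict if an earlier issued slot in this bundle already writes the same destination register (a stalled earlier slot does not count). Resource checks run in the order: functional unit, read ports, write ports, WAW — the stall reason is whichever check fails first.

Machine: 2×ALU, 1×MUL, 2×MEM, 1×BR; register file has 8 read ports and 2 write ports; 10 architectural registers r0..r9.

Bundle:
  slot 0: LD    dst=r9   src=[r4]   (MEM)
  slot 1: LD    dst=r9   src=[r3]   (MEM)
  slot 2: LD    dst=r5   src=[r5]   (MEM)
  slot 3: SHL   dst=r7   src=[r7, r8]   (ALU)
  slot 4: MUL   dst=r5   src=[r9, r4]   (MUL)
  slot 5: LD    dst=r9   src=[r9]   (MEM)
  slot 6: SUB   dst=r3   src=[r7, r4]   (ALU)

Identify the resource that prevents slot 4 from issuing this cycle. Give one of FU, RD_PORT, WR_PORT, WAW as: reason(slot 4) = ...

slot 0 (MEM): ISSUE — free A2,Mu1,Ld1,B1 rp7 wp1
slot 1 (MEM): stall WAW — free A2,Mu1,Ld1,B1 rp7 wp1
slot 2 (MEM): ISSUE — free A2,Mu1,Ld0,B1 rp6 wp0
slot 3 (ALU): stall WR_PORT — free A2,Mu1,Ld0,B1 rp6 wp0
slot 4 (MUL): stall WR_PORT — free A2,Mu1,Ld0,B1 rp6 wp0
slot 5 (MEM): stall FU — free A2,Mu1,Ld0,B1 rp6 wp0
slot 6 (ALU): stall WR_PORT — free A2,Mu1,Ld0,B1 rp6 wp0

reason(slot 4) = WR_PORT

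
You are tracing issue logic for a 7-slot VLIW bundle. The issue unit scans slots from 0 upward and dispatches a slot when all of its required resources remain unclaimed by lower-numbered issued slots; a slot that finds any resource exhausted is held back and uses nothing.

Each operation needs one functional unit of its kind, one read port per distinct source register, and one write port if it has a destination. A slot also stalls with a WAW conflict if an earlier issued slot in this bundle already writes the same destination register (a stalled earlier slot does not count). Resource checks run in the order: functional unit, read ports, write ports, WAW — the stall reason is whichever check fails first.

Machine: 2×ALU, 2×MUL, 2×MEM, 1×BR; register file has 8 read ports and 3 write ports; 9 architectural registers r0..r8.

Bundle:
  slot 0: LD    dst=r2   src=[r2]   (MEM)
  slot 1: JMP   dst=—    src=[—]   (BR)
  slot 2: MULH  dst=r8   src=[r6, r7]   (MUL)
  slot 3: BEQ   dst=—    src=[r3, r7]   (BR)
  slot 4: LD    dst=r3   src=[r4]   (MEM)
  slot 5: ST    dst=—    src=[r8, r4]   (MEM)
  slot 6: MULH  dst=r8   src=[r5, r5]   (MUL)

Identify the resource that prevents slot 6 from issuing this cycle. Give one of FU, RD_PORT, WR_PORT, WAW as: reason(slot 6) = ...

reason(slot 6) = WR_PORT

#0 MEM src=r2 dispatched  <A:2 Mu:2 Ld:1 B:1 rd:7 wr:2>
#1 BR src=- dispatched  <A:2 Mu:2 Ld:1 B:0 rd:7 wr:2>
#2 MUL src=r6,r7 dispatched  <A:2 Mu:1 Ld:1 B:0 rd:5 wr:1>
#3 BR src=r3,r7 held:FU  <A:2 Mu:1 Ld:1 B:0 rd:5 wr:1>
#4 MEM src=r4 dispatched  <A:2 Mu:1 Ld:0 B:0 rd:4 wr:0>
#5 MEM src=r8,r4 held:FU  <A:2 Mu:1 Ld:0 B:0 rd:4 wr:0>
#6 MUL src=r5,r5 held:WR_PORT  <A:2 Mu:1 Ld:0 B:0 rd:4 wr:0>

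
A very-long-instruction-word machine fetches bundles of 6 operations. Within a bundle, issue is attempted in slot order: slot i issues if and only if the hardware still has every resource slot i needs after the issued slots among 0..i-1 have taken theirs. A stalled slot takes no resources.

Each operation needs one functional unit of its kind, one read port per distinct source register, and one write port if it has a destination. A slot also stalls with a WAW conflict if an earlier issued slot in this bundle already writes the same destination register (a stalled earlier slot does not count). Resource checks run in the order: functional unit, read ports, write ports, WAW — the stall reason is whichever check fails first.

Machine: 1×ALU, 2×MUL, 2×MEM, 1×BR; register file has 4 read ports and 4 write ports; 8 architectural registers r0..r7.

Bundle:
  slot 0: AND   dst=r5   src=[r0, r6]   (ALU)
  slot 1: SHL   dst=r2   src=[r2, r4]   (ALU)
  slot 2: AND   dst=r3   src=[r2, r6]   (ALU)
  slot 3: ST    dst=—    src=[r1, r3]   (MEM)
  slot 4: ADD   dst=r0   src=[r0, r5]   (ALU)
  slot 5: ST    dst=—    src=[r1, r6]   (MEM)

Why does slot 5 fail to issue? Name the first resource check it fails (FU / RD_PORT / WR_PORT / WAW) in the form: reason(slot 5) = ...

reason(slot 5) = RD_PORT

slot 0 (ALU): ISSUE — free A0,Mu2,Ld2,B1 rp2 wp3
slot 1 (ALU): stall FU — free A0,Mu2,Ld2,B1 rp2 wp3
slot 2 (ALU): stall FU — free A0,Mu2,Ld2,B1 rp2 wp3
slot 3 (MEM): ISSUE — free A0,Mu2,Ld1,B1 rp0 wp3
slot 4 (ALU): stall FU — free A0,Mu2,Ld1,B1 rp0 wp3
slot 5 (MEM): stall RD_PORT — free A0,Mu2,Ld1,B1 rp0 wp3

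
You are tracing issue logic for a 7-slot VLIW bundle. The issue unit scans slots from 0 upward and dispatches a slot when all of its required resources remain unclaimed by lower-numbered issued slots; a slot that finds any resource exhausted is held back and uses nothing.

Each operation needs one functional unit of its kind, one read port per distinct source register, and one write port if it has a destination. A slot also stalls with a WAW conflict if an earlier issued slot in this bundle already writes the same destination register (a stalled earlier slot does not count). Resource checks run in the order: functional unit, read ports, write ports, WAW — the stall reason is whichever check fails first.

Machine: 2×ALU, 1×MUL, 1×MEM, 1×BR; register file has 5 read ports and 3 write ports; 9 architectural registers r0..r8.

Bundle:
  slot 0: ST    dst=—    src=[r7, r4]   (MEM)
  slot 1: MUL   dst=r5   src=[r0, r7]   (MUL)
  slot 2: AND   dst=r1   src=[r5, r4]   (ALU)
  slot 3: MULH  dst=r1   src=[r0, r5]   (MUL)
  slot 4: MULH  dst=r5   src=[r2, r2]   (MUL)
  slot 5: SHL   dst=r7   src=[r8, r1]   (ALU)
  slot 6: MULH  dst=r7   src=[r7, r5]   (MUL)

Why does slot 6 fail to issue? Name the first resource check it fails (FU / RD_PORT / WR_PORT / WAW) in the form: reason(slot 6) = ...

reason(slot 6) = FU

slot 0 (MEM): ISSUE — free A2,Mu1,Ld0,B1 rp3 wp3
slot 1 (MUL): ISSUE — free A2,Mu0,Ld0,B1 rp1 wp2
slot 2 (ALU): stall RD_PORT — free A2,Mu0,Ld0,B1 rp1 wp2
slot 3 (MUL): stall FU — free A2,Mu0,Ld0,B1 rp1 wp2
slot 4 (MUL): stall FU — free A2,Mu0,Ld0,B1 rp1 wp2
slot 5 (ALU): stall RD_PORT — free A2,Mu0,Ld0,B1 rp1 wp2
slot 6 (MUL): stall FU — free A2,Mu0,Ld0,B1 rp1 wp2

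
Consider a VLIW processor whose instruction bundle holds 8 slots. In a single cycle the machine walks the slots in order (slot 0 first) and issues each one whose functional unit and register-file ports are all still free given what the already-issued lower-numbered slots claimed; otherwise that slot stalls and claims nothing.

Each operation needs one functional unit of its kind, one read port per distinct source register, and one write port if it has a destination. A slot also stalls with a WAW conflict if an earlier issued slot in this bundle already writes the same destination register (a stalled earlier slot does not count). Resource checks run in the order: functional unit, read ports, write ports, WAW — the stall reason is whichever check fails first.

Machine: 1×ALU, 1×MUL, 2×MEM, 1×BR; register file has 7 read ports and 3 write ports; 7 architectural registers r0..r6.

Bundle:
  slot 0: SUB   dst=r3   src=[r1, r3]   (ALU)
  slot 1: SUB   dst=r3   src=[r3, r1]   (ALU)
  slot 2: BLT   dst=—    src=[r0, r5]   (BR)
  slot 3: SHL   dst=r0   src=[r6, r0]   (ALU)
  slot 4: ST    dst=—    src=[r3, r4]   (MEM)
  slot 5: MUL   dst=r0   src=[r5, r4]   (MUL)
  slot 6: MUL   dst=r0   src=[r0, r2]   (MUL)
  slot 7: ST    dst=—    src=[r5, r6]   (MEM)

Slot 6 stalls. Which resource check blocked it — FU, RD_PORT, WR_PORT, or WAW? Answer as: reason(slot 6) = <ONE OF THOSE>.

reason(slot 6) = RD_PORT

#0 ALU src=r1,r3 dispatched  <A:0 Mu:1 Ld:2 B:1 rd:5 wr:2>
#1 ALU src=r3,r1 held:FU  <A:0 Mu:1 Ld:2 B:1 rd:5 wr:2>
#2 BR src=r0,r5 dispatched  <A:0 Mu:1 Ld:2 B:0 rd:3 wr:2>
#3 ALU src=r6,r0 held:FU  <A:0 Mu:1 Ld:2 B:0 rd:3 wr:2>
#4 MEM src=r3,r4 dispatched  <A:0 Mu:1 Ld:1 B:0 rd:1 wr:2>
#5 MUL src=r5,r4 held:RD_PORT  <A:0 Mu:1 Ld:1 B:0 rd:1 wr:2>
#6 MUL src=r0,r2 held:RD_PORT  <A:0 Mu:1 Ld:1 B:0 rd:1 wr:2>
#7 MEM src=r5,r6 held:RD_PORT  <A:0 Mu:1 Ld:1 B:0 rd:1 wr:2>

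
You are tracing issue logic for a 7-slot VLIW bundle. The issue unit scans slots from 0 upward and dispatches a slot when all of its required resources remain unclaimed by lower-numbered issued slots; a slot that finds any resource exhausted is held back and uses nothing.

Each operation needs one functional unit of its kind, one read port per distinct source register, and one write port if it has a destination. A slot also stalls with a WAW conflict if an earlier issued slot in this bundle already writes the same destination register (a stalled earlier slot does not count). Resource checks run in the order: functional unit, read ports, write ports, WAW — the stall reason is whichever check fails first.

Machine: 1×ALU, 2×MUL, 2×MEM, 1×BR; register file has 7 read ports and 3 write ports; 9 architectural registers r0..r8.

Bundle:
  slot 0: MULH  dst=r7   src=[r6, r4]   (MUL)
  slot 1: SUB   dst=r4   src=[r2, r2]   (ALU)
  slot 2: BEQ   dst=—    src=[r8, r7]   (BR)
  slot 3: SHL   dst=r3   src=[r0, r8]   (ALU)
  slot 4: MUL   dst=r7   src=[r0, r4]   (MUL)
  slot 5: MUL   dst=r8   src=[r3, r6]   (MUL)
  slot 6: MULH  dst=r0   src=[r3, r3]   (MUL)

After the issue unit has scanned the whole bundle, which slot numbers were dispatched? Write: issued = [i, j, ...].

#0 MUL src=r6,r4 dispatched  <A:1 Mu:1 Ld:2 B:1 rd:5 wr:2>
#1 ALU src=r2,r2 dispatched  <A:0 Mu:1 Ld:2 B:1 rd:4 wr:1>
#2 BR src=r8,r7 dispatched  <A:0 Mu:1 Ld:2 B:0 rd:2 wr:1>
#3 ALU src=r0,r8 held:FU  <A:0 Mu:1 Ld:2 B:0 rd:2 wr:1>
#4 MUL src=r0,r4 held:WAW  <A:0 Mu:1 Ld:2 B:0 rd:2 wr:1>
#5 MUL src=r3,r6 dispatched  <A:0 Mu:0 Ld:2 B:0 rd:0 wr:0>
#6 MUL src=r3,r3 held:FU  <A:0 Mu:0 Ld:2 B:0 rd:0 wr:0>

issued = [0, 1, 2, 5]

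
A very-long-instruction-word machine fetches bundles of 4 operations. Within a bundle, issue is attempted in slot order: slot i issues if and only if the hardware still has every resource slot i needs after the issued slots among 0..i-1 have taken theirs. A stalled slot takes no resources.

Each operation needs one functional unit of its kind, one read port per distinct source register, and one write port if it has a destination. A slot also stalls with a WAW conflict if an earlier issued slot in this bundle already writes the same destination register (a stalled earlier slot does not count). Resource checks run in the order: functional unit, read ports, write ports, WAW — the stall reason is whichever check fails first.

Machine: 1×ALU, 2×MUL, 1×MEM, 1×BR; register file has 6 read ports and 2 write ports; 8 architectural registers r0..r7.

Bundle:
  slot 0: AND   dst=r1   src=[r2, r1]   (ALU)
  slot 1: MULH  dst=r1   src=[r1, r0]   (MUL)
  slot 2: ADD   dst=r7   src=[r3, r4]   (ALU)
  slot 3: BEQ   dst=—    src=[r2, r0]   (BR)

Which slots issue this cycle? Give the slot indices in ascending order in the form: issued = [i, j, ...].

#0 ALU src=r2,r1 dispatched  <A:0 Mu:2 Ld:1 B:1 rd:4 wr:1>
#1 MUL src=r1,r0 held:WAW  <A:0 Mu:2 Ld:1 B:1 rd:4 wr:1>
#2 ALU src=r3,r4 held:FU  <A:0 Mu:2 Ld:1 B:1 rd:4 wr:1>
#3 BR src=r2,r0 dispatched  <A:0 Mu:2 Ld:1 B:0 rd:2 wr:1>

issued = [0, 3]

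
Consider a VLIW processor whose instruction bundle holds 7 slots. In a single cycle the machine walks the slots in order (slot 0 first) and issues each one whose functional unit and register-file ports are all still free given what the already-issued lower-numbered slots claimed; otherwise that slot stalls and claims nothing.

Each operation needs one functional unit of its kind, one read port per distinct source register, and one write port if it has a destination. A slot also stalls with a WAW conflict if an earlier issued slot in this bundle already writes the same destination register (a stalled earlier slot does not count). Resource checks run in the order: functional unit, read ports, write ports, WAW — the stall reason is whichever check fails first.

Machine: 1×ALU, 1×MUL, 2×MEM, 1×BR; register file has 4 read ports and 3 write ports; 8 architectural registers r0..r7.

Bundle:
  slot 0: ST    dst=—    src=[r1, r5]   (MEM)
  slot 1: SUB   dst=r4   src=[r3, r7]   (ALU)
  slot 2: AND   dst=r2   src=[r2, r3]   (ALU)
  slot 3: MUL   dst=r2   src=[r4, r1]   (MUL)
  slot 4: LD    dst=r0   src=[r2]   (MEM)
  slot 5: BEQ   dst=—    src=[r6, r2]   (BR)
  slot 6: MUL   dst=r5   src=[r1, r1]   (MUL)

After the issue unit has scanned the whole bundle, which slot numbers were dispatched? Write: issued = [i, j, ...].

issued = [0, 1]

  0. MEM ⇒ go  {1A/1Mu/1Ld/1B | 2r 3w}
  1. ALU→r4 ⇒ go  {0A/1Mu/1Ld/1B | 0r 2w}
  2. ALU→r2 ⇒ no(FU)  {0A/1Mu/1Ld/1B | 0r 2w}
  3. MUL→r2 ⇒ no(RD_PORT)  {0A/1Mu/1Ld/1B | 0r 2w}
  4. MEM→r0 ⇒ no(RD_PORT)  {0A/1Mu/1Ld/1B | 0r 2w}
  5. BR ⇒ no(RD_PORT)  {0A/1Mu/1Ld/1B | 0r 2w}
  6. MUL→r5 ⇒ no(RD_PORT)  {0A/1Mu/1Ld/1B | 0r 2w}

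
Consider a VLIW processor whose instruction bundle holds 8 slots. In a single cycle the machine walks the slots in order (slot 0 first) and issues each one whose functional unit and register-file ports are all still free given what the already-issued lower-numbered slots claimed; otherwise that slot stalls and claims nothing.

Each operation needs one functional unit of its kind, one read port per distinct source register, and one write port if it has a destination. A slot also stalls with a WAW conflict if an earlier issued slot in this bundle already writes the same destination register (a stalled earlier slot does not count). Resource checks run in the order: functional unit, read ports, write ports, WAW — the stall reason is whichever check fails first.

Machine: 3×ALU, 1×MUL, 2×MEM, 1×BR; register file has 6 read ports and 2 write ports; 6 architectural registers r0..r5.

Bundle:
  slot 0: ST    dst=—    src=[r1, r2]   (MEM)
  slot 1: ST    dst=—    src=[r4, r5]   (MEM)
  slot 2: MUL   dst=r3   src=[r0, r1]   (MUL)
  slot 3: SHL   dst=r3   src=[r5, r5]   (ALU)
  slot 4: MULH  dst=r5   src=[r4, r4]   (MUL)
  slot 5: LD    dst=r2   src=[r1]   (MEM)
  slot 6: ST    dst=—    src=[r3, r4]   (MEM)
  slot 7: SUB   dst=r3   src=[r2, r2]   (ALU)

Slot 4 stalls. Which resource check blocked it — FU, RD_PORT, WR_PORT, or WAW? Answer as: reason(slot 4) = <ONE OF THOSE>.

reason(slot 4) = FU

[0] MEM needs rd=2 wr=0: ok; after: ALU=3 MUL=1 MEM=1 BR=1, R=4, W=2
[1] MEM needs rd=2 wr=0: ok; after: ALU=3 MUL=1 MEM=0 BR=1, R=2, W=2
[2] MUL needs rd=2 wr=1: ok; after: ALU=3 MUL=0 MEM=0 BR=1, R=0, W=1
[3] ALU needs rd=1 wr=1: RD_PORT; after: ALU=3 MUL=0 MEM=0 BR=1, R=0, W=1
[4] MUL needs rd=1 wr=1: FU; after: ALU=3 MUL=0 MEM=0 BR=1, R=0, W=1
[5] MEM needs rd=1 wr=1: FU; after: ALU=3 MUL=0 MEM=0 BR=1, R=0, W=1
[6] MEM needs rd=2 wr=0: FU; after: ALU=3 MUL=0 MEM=0 BR=1, R=0, W=1
[7] ALU needs rd=1 wr=1: RD_PORT; after: ALU=3 MUL=0 MEM=0 BR=1, R=0, W=1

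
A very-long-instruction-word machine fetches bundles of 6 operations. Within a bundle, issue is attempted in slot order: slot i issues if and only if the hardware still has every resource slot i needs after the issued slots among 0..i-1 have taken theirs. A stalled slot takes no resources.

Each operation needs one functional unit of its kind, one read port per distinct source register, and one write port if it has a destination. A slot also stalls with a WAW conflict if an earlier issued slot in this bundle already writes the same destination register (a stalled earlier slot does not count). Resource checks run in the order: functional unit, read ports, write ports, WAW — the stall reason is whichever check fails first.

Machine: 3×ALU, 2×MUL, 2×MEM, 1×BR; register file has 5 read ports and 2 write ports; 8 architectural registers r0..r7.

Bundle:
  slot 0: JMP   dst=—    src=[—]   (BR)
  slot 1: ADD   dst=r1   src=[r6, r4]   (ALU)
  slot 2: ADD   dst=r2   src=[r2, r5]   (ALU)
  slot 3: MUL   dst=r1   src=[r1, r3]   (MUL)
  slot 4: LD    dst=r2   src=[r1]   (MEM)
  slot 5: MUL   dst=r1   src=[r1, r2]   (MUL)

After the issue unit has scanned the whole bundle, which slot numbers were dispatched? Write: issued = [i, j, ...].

issued = [0, 1, 2]

  0. BR ⇒ go  {3A/2Mu/2Ld/0B | 5r 2w}
  1. ALU→r1 ⇒ go  {2A/2Mu/2Ld/0B | 3r 1w}
  2. ALU→r2 ⇒ go  {1A/2Mu/2Ld/0B | 1r 0w}
  3. MUL→r1 ⇒ no(RD_PORT)  {1A/2Mu/2Ld/0B | 1r 0w}
  4. MEM→r2 ⇒ no(WR_PORT)  {1A/2Mu/2Ld/0B | 1r 0w}
  5. MUL→r1 ⇒ no(RD_PORT)  {1A/2Mu/2Ld/0B | 1r 0w}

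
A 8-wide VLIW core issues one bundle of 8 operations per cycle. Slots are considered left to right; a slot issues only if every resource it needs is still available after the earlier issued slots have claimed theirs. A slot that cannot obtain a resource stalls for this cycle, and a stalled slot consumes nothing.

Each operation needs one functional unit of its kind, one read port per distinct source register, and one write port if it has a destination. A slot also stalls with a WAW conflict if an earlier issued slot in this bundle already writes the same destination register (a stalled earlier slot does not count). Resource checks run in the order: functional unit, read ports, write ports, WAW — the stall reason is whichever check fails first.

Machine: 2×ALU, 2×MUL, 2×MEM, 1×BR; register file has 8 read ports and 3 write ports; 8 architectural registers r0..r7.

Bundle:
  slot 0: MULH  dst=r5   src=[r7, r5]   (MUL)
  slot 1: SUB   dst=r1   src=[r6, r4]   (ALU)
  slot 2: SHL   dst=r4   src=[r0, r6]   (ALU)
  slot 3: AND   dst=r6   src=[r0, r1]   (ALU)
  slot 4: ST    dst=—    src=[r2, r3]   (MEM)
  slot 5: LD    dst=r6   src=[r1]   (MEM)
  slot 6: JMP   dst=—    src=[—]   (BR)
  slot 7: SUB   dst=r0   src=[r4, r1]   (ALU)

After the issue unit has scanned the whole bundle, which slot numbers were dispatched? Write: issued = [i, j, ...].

(0) want 1×MUL +2rd +1wr — yes → AL2|MU1|ME2|BR1|rd6|wr2
(1) want 1×ALU +2rd +1wr — yes → AL1|MU1|ME2|BR1|rd4|wr1
(2) want 1×ALU +2rd +1wr — yes → AL0|MU1|ME2|BR1|rd2|wr0
(3) want 1×ALU +2rd +1wr — FU → AL0|MU1|ME2|BR1|rd2|wr0
(4) want 1×MEM +2rd +0wr — yes → AL0|MU1|ME1|BR1|rd0|wr0
(5) want 1×MEM +1rd +1wr — RD_PORT → AL0|MU1|ME1|BR1|rd0|wr0
(6) want 1×BR +0rd +0wr — yes → AL0|MU1|ME1|BR0|rd0|wr0
(7) want 1×ALU +2rd +1wr — FU → AL0|MU1|ME1|BR0|rd0|wr0

issued = [0, 1, 2, 4, 6]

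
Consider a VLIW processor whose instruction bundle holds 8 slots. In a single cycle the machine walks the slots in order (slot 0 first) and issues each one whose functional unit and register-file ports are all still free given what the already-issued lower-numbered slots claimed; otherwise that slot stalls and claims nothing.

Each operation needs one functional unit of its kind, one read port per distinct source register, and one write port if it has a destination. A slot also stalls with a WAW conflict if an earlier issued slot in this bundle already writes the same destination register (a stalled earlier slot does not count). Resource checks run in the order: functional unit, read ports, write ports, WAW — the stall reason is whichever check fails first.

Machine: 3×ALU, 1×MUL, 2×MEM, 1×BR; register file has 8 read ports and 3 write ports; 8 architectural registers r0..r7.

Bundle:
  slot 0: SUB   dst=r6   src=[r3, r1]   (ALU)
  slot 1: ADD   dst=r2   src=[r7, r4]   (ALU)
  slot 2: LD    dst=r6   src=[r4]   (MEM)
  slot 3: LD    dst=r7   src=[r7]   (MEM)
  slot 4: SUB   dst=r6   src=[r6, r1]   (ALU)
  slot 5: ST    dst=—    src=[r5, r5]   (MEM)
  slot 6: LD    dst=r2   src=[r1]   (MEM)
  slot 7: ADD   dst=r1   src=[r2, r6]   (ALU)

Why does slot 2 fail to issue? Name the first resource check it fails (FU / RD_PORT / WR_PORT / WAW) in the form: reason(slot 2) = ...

reason(slot 2) = WAW

  0. ALU→r6 ⇒ go  {2A/1Mu/2Ld/1B | 6r 2w}
  1. ALU→r2 ⇒ go  {1A/1Mu/2Ld/1B | 4r 1w}
  2. MEM→r6 ⇒ no(WAW)  {1A/1Mu/2Ld/1B | 4r 1w}
  3. MEM→r7 ⇒ go  {1A/1Mu/1Ld/1B | 3r 0w}
  4. ALU→r6 ⇒ no(WR_PORT)  {1A/1Mu/1Ld/1B | 3r 0w}
  5. MEM ⇒ go  {1A/1Mu/0Ld/1B | 2r 0w}
  6. MEM→r2 ⇒ no(FU)  {1A/1Mu/0Ld/1B | 2r 0w}
  7. ALU→r1 ⇒ no(WR_PORT)  {1A/1Mu/0Ld/1B | 2r 0w}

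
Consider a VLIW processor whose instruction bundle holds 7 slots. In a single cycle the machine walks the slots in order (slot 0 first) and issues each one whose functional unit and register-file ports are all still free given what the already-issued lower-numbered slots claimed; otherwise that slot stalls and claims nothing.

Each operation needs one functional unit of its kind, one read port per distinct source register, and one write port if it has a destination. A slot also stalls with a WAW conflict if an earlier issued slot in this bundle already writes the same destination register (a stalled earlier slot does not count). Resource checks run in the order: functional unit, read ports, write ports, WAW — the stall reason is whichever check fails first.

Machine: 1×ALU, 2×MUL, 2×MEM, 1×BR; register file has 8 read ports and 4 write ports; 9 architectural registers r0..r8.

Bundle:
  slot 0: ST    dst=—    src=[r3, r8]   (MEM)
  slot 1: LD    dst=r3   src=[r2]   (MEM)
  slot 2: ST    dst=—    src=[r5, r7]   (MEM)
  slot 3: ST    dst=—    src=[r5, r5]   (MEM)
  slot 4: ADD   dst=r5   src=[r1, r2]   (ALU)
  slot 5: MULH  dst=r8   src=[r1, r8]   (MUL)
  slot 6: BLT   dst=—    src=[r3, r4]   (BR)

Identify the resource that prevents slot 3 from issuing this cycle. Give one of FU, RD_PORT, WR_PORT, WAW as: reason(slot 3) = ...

reason(slot 3) = FU

  0. MEM ⇒ go  {1A/2Mu/1Ld/1B | 6r 4w}
  1. MEM→r3 ⇒ go  {1A/2Mu/0Ld/1B | 5r 3w}
  2. MEM ⇒ no(FU)  {1A/2Mu/0Ld/1B | 5r 3w}
  3. MEM ⇒ no(FU)  {1A/2Mu/0Ld/1B | 5r 3w}
  4. ALU→r5 ⇒ go  {0A/2Mu/0Ld/1B | 3r 2w}
  5. MUL→r8 ⇒ go  {0A/1Mu/0Ld/1B | 1r 1w}
  6. BR ⇒ no(RD_PORT)  {0A/1Mu/0Ld/1B | 1r 1w}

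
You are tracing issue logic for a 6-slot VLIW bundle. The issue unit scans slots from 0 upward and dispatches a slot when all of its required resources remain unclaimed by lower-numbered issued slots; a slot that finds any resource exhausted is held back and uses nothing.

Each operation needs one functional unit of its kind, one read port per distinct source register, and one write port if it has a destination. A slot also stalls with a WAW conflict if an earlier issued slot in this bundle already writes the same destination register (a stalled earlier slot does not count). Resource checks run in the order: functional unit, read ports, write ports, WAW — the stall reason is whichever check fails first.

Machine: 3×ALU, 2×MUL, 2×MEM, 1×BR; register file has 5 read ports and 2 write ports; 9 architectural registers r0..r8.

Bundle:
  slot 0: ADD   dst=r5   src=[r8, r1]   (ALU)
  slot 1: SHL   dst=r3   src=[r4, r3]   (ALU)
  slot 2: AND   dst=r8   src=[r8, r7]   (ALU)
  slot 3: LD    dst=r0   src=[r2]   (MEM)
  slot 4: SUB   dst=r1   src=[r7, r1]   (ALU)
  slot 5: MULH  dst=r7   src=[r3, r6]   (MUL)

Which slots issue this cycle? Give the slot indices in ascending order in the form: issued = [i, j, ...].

slot 0 (ALU): ISSUE — free A2,Mu2,Ld2,B1 rp3 wp1
slot 1 (ALU): ISSUE — free A1,Mu2,Ld2,B1 rp1 wp0
slot 2 (ALU): stall RD_PORT — free A1,Mu2,Ld2,B1 rp1 wp0
slot 3 (MEM): stall WR_PORT — free A1,Mu2,Ld2,B1 rp1 wp0
slot 4 (ALU): stall RD_PORT — free A1,Mu2,Ld2,B1 rp1 wp0
slot 5 (MUL): stall RD_PORT — free A1,Mu2,Ld2,B1 rp1 wp0

issued = [0, 1]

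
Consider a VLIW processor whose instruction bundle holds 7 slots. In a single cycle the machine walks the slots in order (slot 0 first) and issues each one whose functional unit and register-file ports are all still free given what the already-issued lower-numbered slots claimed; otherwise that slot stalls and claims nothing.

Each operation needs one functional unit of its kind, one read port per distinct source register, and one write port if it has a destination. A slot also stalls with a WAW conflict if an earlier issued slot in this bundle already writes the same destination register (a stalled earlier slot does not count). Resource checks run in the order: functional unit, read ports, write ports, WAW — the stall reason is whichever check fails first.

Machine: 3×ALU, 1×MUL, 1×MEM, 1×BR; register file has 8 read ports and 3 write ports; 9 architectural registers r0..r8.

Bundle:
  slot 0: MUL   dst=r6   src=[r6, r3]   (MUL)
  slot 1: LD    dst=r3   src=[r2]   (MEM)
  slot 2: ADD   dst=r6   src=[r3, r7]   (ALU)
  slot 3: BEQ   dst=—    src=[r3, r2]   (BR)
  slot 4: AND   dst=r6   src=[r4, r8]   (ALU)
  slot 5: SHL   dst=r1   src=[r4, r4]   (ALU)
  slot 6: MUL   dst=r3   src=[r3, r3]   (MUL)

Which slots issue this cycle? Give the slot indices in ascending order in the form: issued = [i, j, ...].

[0] MUL needs rd=2 wr=1: ok; after: ALU=3 MUL=0 MEM=1 BR=1, R=6, W=2
[1] MEM needs rd=1 wr=1: ok; after: ALU=3 MUL=0 MEM=0 BR=1, R=5, W=1
[2] ALU needs rd=2 wr=1: WAW; after: ALU=3 MUL=0 MEM=0 BR=1, R=5, W=1
[3] BR needs rd=2 wr=0: ok; after: ALU=3 MUL=0 MEM=0 BR=0, R=3, W=1
[4] ALU needs rd=2 wr=1: WAW; after: ALU=3 MUL=0 MEM=0 BR=0, R=3, W=1
[5] ALU needs rd=1 wr=1: ok; after: ALU=2 MUL=0 MEM=0 BR=0, R=2, W=0
[6] MUL needs rd=1 wr=1: FU; after: ALU=2 MUL=0 MEM=0 BR=0, R=2, W=0

issued = [0, 1, 3, 5]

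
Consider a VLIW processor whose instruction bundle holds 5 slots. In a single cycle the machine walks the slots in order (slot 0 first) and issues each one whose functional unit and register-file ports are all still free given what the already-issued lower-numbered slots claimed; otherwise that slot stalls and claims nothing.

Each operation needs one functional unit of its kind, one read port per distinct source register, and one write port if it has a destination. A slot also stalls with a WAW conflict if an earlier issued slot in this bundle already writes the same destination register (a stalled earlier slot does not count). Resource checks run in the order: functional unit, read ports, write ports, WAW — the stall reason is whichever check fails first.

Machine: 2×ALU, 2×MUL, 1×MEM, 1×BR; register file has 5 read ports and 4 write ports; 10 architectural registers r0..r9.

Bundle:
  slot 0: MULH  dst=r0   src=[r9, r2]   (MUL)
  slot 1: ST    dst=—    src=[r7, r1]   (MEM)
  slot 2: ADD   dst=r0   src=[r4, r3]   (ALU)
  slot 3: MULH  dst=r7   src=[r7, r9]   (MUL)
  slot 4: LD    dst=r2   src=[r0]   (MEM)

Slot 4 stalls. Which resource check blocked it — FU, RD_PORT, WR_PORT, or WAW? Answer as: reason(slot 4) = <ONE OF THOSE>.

[0] MUL needs rd=2 wr=1: ok; after: ALU=2 MUL=1 MEM=1 BR=1, R=3, W=3
[1] MEM needs rd=2 wr=0: ok; after: ALU=2 MUL=1 MEM=0 BR=1, R=1, W=3
[2] ALU needs rd=2 wr=1: RD_PORT; after: ALU=2 MUL=1 MEM=0 BR=1, R=1, W=3
[3] MUL needs rd=2 wr=1: RD_PORT; after: ALU=2 MUL=1 MEM=0 BR=1, R=1, W=3
[4] MEM needs rd=1 wr=1: FU; after: ALU=2 MUL=1 MEM=0 BR=1, R=1, W=3

reason(slot 4) = FU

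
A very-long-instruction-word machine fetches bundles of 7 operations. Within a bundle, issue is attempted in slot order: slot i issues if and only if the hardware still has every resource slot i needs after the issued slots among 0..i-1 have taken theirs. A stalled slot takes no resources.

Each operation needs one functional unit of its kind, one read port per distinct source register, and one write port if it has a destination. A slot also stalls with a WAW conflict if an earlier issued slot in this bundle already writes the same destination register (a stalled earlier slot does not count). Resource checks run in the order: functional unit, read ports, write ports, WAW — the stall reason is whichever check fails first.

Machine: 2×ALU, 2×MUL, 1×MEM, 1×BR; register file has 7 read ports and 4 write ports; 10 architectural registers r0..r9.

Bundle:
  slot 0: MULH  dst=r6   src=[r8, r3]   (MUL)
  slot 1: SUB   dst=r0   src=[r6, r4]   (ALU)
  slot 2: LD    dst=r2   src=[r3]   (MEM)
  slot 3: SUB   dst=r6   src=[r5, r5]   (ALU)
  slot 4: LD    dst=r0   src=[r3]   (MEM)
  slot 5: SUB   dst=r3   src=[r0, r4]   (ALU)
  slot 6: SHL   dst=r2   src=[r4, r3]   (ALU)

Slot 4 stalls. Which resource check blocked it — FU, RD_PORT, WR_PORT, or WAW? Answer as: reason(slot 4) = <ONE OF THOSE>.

[0] MUL needs rd=2 wr=1: ok; after: ALU=2 MUL=1 MEM=1 BR=1, R=5, W=3
[1] ALU needs rd=2 wr=1: ok; after: ALU=1 MUL=1 MEM=1 BR=1, R=3, W=2
[2] MEM needs rd=1 wr=1: ok; after: ALU=1 MUL=1 MEM=0 BR=1, R=2, W=1
[3] ALU needs rd=1 wr=1: WAW; after: ALU=1 MUL=1 MEM=0 BR=1, R=2, W=1
[4] MEM needs rd=1 wr=1: FU; after: ALU=1 MUL=1 MEM=0 BR=1, R=2, W=1
[5] ALU needs rd=2 wr=1: ok; after: ALU=0 MUL=1 MEM=0 BR=1, R=0, W=0
[6] ALU needs rd=2 wr=1: FU; after: ALU=0 MUL=1 MEM=0 BR=1, R=0, W=0

reason(slot 4) = FU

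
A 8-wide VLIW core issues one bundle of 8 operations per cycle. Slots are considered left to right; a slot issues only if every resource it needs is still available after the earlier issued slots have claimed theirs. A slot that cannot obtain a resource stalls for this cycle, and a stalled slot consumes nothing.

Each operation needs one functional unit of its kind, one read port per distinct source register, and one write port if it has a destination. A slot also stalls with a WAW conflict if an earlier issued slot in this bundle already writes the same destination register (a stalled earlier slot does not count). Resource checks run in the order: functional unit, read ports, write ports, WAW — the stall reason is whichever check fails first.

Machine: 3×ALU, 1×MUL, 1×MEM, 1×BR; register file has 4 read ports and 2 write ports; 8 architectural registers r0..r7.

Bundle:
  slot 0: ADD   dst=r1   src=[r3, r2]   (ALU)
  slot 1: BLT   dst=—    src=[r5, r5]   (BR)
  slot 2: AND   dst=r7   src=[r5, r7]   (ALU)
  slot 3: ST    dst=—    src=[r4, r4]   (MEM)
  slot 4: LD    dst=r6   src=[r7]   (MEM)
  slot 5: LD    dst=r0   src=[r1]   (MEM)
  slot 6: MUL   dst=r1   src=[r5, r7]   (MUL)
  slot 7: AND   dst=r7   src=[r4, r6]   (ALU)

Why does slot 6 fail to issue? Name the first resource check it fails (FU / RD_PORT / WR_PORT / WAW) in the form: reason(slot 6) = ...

reason(slot 6) = RD_PORT

[0] ALU needs rd=2 wr=1: ok; after: ALU=2 MUL=1 MEM=1 BR=1, R=2, W=1
[1] BR needs rd=1 wr=0: ok; after: ALU=2 MUL=1 MEM=1 BR=0, R=1, W=1
[2] ALU needs rd=2 wr=1: RD_PORT; after: ALU=2 MUL=1 MEM=1 BR=0, R=1, W=1
[3] MEM needs rd=1 wr=0: ok; after: ALU=2 MUL=1 MEM=0 BR=0, R=0, W=1
[4] MEM needs rd=1 wr=1: FU; after: ALU=2 MUL=1 MEM=0 BR=0, R=0, W=1
[5] MEM needs rd=1 wr=1: FU; after: ALU=2 MUL=1 MEM=0 BR=0, R=0, W=1
[6] MUL needs rd=2 wr=1: RD_PORT; after: ALU=2 MUL=1 MEM=0 BR=0, R=0, W=1
[7] ALU needs rd=2 wr=1: RD_PORT; after: ALU=2 MUL=1 MEM=0 BR=0, R=0, W=1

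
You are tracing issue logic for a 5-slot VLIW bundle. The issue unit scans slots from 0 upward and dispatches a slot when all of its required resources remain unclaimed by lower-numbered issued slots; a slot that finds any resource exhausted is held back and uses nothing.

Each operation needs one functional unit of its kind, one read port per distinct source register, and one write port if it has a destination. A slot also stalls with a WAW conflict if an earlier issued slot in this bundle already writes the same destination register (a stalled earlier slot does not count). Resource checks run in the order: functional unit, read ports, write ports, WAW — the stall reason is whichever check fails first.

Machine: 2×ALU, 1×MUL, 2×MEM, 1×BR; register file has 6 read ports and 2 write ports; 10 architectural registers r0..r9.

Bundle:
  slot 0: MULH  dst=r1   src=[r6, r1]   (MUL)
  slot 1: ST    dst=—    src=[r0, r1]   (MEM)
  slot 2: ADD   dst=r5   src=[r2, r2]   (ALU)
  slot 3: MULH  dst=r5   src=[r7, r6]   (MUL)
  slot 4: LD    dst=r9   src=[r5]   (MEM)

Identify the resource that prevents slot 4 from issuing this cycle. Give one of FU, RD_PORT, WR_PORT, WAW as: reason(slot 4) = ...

[0] MUL needs rd=2 wr=1: ok; after: ALU=2 MUL=0 MEM=2 BR=1, R=4, W=1
[1] MEM needs rd=2 wr=0: ok; after: ALU=2 MUL=0 MEM=1 BR=1, R=2, W=1
[2] ALU needs rd=1 wr=1: ok; after: ALU=1 MUL=0 MEM=1 BR=1, R=1, W=0
[3] MUL needs rd=2 wr=1: FU; after: ALU=1 MUL=0 MEM=1 BR=1, R=1, W=0
[4] MEM needs rd=1 wr=1: WR_PORT; after: ALU=1 MUL=0 MEM=1 BR=1, R=1, W=0

reason(slot 4) = WR_PORT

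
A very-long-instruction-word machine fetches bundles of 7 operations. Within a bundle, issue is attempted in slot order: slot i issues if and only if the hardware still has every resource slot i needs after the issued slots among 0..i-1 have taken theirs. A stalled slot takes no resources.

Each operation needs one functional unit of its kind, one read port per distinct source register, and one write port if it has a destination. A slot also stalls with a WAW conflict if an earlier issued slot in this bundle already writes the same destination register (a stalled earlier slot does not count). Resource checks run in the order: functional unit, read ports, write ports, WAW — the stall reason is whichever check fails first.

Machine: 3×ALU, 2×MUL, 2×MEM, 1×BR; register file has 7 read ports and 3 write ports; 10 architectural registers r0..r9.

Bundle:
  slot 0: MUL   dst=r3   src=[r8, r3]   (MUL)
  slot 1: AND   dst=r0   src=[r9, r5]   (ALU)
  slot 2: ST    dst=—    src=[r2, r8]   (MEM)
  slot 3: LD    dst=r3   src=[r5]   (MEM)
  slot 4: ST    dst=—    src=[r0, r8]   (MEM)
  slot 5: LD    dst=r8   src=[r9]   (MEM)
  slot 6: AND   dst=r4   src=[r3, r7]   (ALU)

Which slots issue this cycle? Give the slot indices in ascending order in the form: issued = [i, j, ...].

slot 0 (MUL): ISSUE — free A3,Mu1,Ld2,B1 rp5 wp2
slot 1 (ALU): ISSUE — free A2,Mu1,Ld2,B1 rp3 wp1
slot 2 (MEM): ISSUE — free A2,Mu1,Ld1,B1 rp1 wp1
slot 3 (MEM): stall WAW — free A2,Mu1,Ld1,B1 rp1 wp1
slot 4 (MEM): stall RD_PORT — free A2,Mu1,Ld1,B1 rp1 wp1
slot 5 (MEM): ISSUE — free A2,Mu1,Ld0,B1 rp0 wp0
slot 6 (ALU): stall RD_PORT — free A2,Mu1,Ld0,B1 rp0 wp0

issued = [0, 1, 2, 5]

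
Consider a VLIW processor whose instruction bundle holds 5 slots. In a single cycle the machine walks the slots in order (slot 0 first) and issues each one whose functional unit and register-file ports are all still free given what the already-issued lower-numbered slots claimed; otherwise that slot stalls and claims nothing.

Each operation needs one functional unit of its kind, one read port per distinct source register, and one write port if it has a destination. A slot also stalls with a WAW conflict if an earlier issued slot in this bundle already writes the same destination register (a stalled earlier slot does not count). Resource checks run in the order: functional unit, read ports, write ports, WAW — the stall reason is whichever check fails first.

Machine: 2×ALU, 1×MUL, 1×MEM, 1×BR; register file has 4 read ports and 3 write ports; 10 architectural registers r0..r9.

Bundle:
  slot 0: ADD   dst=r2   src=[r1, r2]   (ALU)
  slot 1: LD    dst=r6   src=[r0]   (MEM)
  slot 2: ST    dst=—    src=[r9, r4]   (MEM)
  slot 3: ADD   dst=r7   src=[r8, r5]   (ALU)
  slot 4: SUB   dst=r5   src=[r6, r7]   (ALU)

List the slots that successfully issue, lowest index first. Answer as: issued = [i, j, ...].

slot 0 (ALU): ISSUE — free A1,Mu1,Ld1,B1 rp2 wp2
slot 1 (MEM): ISSUE — free A1,Mu1,Ld0,B1 rp1 wp1
slot 2 (MEM): stall FU — free A1,Mu1,Ld0,B1 rp1 wp1
slot 3 (ALU): stall RD_PORT — free A1,Mu1,Ld0,B1 rp1 wp1
slot 4 (ALU): stall RD_PORT — free A1,Mu1,Ld0,B1 rp1 wp1

issued = [0, 1]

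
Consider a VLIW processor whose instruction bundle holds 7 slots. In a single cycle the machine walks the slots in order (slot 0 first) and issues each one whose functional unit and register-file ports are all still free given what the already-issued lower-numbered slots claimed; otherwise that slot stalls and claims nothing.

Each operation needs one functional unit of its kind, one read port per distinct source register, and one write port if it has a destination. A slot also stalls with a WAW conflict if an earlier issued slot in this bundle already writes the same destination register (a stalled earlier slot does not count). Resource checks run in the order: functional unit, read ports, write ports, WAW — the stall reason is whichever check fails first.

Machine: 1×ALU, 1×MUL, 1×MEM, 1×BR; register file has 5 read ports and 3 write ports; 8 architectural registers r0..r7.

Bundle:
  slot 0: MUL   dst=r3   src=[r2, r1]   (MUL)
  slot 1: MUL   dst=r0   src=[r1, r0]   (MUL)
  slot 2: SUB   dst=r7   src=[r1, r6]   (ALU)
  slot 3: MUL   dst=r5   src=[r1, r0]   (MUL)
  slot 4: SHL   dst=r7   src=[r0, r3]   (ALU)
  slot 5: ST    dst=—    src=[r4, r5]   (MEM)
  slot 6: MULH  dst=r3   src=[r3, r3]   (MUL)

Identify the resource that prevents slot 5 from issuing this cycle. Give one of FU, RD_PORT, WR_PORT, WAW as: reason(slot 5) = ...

reason(slot 5) = RD_PORT

(0) want 1×MUL +2rd +1wr — yes → AL1|MU0|ME1|BR1|rd3|wr2
(1) want 1×MUL +2rd +1wr — FU → AL1|MU0|ME1|BR1|rd3|wr2
(2) want 1×ALU +2rd +1wr — yes → AL0|MU0|ME1|BR1|rd1|wr1
(3) want 1×MUL +2rd +1wr — FU → AL0|MU0|ME1|BR1|rd1|wr1
(4) want 1×ALU +2rd +1wr — FU → AL0|MU0|ME1|BR1|rd1|wr1
(5) want 1×MEM +2rd +0wr — RD_PORT → AL0|MU0|ME1|BR1|rd1|wr1
(6) want 1×MUL +1rd +1wr — FU → AL0|MU0|ME1|BR1|rd1|wr1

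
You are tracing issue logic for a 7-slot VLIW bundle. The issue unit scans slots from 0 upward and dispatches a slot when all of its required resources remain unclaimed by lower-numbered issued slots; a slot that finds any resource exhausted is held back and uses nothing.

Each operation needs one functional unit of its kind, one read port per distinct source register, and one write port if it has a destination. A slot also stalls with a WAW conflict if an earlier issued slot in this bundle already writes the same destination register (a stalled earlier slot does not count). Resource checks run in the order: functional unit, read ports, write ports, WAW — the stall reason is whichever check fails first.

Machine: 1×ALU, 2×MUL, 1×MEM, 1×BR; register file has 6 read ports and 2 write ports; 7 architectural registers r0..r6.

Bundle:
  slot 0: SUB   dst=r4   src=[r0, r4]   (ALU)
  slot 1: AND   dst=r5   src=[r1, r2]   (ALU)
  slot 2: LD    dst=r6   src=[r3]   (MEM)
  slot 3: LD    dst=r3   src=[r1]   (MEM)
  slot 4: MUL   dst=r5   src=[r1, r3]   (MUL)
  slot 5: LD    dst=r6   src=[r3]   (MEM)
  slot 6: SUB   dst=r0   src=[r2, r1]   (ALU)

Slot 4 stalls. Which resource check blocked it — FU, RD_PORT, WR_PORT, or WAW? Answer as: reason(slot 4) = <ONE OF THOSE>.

  0. ALU→r4 ⇒ go  {0A/2Mu/1Ld/1B | 4r 1w}
  1. ALU→r5 ⇒ no(FU)  {0A/2Mu/1Ld/1B | 4r 1w}
  2. MEM→r6 ⇒ go  {0A/2Mu/0Ld/1B | 3r 0w}
  3. MEM→r3 ⇒ no(FU)  {0A/2Mu/0Ld/1B | 3r 0w}
  4. MUL→r5 ⇒ no(WR_PORT)  {0A/2Mu/0Ld/1B | 3r 0w}
  5. MEM→r6 ⇒ no(FU)  {0A/2Mu/0Ld/1B | 3r 0w}
  6. ALU→r0 ⇒ no(FU)  {0A/2Mu/0Ld/1B | 3r 0w}

reason(slot 4) = WR_PORT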